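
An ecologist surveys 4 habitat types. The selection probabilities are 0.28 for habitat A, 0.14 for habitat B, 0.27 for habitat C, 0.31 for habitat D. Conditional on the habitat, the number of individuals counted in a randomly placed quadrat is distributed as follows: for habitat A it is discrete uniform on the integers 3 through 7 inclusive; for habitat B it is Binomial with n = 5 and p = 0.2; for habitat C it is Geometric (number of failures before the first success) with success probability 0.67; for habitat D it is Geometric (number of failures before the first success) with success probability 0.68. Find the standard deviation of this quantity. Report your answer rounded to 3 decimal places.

2.247

Per component, A: μ=5, E[X²]=27; B: μ=1, E[X²]=1.8; C: μ=0.492537, E[X²]=0.977723; D: μ=0.470588, E[X²]=0.913495.
E[X] = 0.28·5 + 0.14·1 + 0.27·0.492537 + 0.31·0.470588 = 1.81887.
E[X²] = 0.28·27 + 0.14·1.8 + 0.27·0.977723 + 0.31·0.913495 = 8.35917.
Var(X) = E[X²] − (E[X])² = 8.35917 − 3.30828 = 5.05089.
SD(X) = √5.05089 = 2.24742.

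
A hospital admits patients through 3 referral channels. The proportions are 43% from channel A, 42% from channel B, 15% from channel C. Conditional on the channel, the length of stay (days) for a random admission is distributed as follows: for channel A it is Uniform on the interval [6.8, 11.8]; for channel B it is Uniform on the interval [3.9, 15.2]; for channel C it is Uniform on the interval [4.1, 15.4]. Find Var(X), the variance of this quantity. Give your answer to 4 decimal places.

Per component, A: μ=9.3, E[X²]=88.5733; B: μ=9.55, E[X²]=101.843; C: μ=9.75, E[X²]=105.703.
E[X] = 0.43·9.3 + 0.42·9.55 + 0.15·9.75 = 9.4725.
E[X²] = 0.43·88.5733 + 0.42·101.843 + 0.15·105.703 = 96.7162.
Var(X) = E[X²] − (E[X])² = 96.7162 − 89.7283 = 6.98798.

6.9880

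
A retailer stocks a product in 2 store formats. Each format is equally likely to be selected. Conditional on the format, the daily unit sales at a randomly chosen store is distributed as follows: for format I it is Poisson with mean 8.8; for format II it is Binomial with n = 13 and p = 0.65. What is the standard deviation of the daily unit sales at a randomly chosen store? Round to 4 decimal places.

Per component, I: μ=8.8, E[X²]=86.24; II: μ=8.45, E[X²]=74.36.
E[X] = 0.5·8.8 + 0.5·8.45 = 8.625.
E[X²] = 0.5·86.24 + 0.5·74.36 = 80.3.
Var(X) = E[X²] − (E[X])² = 80.3 − 74.3906 = 5.90938.
SD(X) = √5.90938 = 2.43092.

2.4309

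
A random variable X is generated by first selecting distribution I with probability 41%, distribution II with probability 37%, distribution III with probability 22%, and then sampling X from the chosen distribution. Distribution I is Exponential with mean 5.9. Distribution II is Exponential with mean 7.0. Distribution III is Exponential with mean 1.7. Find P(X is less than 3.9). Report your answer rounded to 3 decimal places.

Conditional on each component, P(X < 3.9): I: 0.483674; II: 0.427157; III: 0.89915.
By total probability, P(X < 3.9) = 0.41·0.483674 + 0.37·0.427157 + 0.22·0.89915 = 0.554167.

0.554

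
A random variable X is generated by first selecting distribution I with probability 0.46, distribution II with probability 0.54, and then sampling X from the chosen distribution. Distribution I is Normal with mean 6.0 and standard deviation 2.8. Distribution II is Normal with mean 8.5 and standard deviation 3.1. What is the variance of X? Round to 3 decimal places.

Per component, I: μ=6, E[X²]=43.84; II: μ=8.5, E[X²]=81.86.
E[X] = 0.46·6 + 0.54·8.5 = 7.35.
E[X²] = 0.46·43.84 + 0.54·81.86 = 64.3708.
Var(X) = E[X²] − (E[X])² = 64.3708 − 54.0225 = 10.3483.

10.348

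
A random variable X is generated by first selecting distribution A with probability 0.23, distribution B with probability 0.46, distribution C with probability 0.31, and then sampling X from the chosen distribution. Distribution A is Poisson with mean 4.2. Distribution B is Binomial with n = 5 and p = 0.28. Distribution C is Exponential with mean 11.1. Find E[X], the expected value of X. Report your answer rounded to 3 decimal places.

5.051

Component means — A: 4.2; B: 1.4; C: 11.1.
E[X] = 0.23·4.2 + 0.46·1.4 + 0.31·11.1 = 5.051.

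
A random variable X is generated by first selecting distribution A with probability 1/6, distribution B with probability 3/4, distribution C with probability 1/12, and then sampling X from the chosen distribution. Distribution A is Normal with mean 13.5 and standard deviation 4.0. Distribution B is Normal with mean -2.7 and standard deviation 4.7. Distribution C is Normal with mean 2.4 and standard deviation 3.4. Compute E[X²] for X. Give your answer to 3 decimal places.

For each component E[X²] = Var + (mean)², giving A: 198.25; B: 29.38; C: 17.32.
Overall E[X²] = 0.166667·198.25 + 0.75·29.38 + 0.0833333·17.32 = 56.52.

56.520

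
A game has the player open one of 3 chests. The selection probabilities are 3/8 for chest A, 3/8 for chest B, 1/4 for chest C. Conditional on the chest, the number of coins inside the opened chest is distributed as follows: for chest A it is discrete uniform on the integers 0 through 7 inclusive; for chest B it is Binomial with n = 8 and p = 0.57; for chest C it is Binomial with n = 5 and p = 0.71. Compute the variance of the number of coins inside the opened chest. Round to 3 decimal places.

Per component, A: μ=3.5, E[X²]=17.5; B: μ=4.56, E[X²]=22.7544; C: μ=3.55, E[X²]=13.632.
E[X] = 0.375·3.5 + 0.375·4.56 + 0.25·3.55 = 3.91.
E[X²] = 0.375·17.5 + 0.375·22.7544 + 0.25·13.632 = 18.5034.
Var(X) = E[X²] − (E[X])² = 18.5034 − 15.2881 = 3.2153.

3.215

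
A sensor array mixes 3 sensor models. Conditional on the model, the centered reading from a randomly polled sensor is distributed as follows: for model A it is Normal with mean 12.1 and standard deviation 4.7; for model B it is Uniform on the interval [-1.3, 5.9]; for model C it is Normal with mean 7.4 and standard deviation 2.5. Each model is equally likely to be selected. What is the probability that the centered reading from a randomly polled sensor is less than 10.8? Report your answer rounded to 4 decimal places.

0.7680

Conditional on each model, P(X < 10.8): A: 0.391045; B: 1; C: 0.913085.
By total probability, P(X < 10.8) = 0.333333·0.391045 + 0.333333·1 + 0.333333·0.913085 = 0.768043.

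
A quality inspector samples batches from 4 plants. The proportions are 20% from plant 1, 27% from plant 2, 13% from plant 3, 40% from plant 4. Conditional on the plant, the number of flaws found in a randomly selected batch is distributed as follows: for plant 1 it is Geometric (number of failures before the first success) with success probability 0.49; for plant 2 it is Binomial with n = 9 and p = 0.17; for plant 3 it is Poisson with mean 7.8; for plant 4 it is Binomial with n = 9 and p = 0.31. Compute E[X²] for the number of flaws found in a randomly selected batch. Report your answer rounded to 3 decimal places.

For each component E[X²] = Var + (mean)², giving 1: 3.20741; 2: 3.6108; 3: 68.64; 4: 9.7092.
Overall E[X²] = 0.2·3.20741 + 0.27·3.6108 + 0.13·68.64 + 0.4·9.7092 = 14.4233.

14.423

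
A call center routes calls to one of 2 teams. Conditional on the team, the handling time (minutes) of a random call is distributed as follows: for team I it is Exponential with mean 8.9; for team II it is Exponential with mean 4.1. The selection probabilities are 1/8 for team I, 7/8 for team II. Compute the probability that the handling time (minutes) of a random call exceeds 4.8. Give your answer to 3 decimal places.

Conditional on each team, P(X > 4.8): I: 0.583141; II: 0.31014.
By total probability, P(X > 4.8) = 0.125·0.583141 + 0.875·0.31014 = 0.344265.

0.344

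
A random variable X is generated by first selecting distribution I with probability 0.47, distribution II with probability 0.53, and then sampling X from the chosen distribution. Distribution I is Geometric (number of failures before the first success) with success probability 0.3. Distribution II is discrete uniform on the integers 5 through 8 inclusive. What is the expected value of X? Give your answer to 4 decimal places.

Component means — I: 2.33333; II: 6.5.
E[X] = 0.47·2.33333 + 0.53·6.5 = 4.54167.

4.5417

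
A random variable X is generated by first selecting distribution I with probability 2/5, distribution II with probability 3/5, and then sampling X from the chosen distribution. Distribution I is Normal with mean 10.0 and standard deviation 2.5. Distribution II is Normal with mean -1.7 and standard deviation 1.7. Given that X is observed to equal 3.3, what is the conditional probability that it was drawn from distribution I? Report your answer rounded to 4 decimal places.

Likelihoods f(3.3 | ·): I: 0.00439877; II: 0.00310474.
Posterior ∝ prior × likelihood. Numerator for I: 0.4·0.00439877 = 0.00175951.
Normalizing constant: 0.4·0.00439877 + 0.6·0.00310474 = 0.00362235.
P(I | observation) = 0.00175951 / 0.00362235 = 0.485737.

0.4857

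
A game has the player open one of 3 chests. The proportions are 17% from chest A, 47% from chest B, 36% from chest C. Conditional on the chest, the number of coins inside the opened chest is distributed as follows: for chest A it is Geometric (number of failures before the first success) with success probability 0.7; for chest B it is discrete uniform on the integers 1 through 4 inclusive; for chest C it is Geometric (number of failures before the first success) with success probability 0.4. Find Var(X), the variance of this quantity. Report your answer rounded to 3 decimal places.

2.624

Per component, A: μ=0.428571, E[X²]=0.795918; B: μ=2.5, E[X²]=7.5; C: μ=1.5, E[X²]=6.
E[X] = 0.17·0.428571 + 0.47·2.5 + 0.36·1.5 = 1.78786.
E[X²] = 0.17·0.795918 + 0.47·7.5 + 0.36·6 = 5.82031.
Var(X) = E[X²] − (E[X])² = 5.82031 − 3.19643 = 2.62387.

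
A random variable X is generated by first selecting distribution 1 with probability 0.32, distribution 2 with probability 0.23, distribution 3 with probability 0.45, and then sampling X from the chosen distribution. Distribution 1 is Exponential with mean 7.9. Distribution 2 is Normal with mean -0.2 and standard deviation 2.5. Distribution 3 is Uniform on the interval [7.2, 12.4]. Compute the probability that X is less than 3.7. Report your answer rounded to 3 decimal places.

0.336

Conditional on each component, P(X < 3.7): 1: 0.373968; 2: 0.94062; 3: 0.
By total probability, P(X < 3.7) = 0.32·0.373968 + 0.23·0.94062 + 0.45·0 = 0.336013.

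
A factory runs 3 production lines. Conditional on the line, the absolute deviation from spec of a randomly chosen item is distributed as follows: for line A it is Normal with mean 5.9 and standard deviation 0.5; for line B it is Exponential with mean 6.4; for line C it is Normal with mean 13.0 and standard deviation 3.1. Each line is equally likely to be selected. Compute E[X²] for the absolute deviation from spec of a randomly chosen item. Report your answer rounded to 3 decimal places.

98.530

For each component E[X²] = Var + (mean)², giving A: 35.06; B: 81.92; C: 178.61.
Overall E[X²] = 0.333333·35.06 + 0.333333·81.92 + 0.333333·178.61 = 98.53.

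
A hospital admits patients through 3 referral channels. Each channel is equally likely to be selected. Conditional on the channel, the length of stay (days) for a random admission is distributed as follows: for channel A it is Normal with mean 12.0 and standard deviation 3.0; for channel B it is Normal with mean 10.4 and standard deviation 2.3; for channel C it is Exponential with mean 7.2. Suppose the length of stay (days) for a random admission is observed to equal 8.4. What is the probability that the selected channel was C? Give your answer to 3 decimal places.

Likelihoods f(8.4 | ·): A: 0.0647287; B: 0.118847; C: 0.0432504.
Posterior ∝ prior × likelihood. Numerator for C: 0.333333·0.0432504 = 0.0144168.
Normalizing constant: 0.333333·0.0647287 + 0.333333·0.118847 + 0.333333·0.0432504 = 0.0756087.
P(C | observation) = 0.0144168 / 0.0756087 = 0.190677.

0.191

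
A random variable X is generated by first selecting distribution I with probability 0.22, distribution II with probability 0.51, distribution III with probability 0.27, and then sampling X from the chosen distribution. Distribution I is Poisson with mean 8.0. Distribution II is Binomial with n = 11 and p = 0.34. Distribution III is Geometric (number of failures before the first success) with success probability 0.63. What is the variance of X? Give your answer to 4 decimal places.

9.9393

Per component, I: μ=8, E[X²]=72; II: μ=3.74, E[X²]=16.456; III: μ=0.587302, E[X²]=1.27715.
E[X] = 0.22·8 + 0.51·3.74 + 0.27·0.587302 = 3.82597.
E[X²] = 0.22·72 + 0.51·16.456 + 0.27·1.27715 = 24.5774.
Var(X) = E[X²] − (E[X])² = 24.5774 − 14.6381 = 9.93933.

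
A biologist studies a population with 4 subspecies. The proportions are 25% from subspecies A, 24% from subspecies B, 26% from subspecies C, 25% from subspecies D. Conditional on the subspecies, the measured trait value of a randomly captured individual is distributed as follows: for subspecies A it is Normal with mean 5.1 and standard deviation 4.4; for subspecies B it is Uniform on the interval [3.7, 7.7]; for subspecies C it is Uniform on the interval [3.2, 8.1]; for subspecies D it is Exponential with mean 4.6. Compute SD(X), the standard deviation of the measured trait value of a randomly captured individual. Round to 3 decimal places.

Per component, A: μ=5.1, E[X²]=45.37; B: μ=5.7, E[X²]=33.8233; C: μ=5.65, E[X²]=33.9233; D: μ=4.6, E[X²]=42.32.
E[X] = 0.25·5.1 + 0.24·5.7 + 0.26·5.65 + 0.25·4.6 = 5.262.
E[X²] = 0.25·45.37 + 0.24·33.8233 + 0.26·33.9233 + 0.25·42.32 = 38.8602.
Var(X) = E[X²] − (E[X])² = 38.8602 − 27.6886 = 11.1715.
SD(X) = √11.1715 = 3.34238.

3.342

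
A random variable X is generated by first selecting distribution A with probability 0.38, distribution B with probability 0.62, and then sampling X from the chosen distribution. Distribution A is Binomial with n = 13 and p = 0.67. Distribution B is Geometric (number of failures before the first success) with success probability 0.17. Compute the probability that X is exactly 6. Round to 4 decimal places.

0.0596

Conditional on each component, P(X = 6): A: 0.0661552; B: 0.0555799.
By total probability, P(X = 6) = 0.38·0.0661552 + 0.62·0.0555799 = 0.0595985.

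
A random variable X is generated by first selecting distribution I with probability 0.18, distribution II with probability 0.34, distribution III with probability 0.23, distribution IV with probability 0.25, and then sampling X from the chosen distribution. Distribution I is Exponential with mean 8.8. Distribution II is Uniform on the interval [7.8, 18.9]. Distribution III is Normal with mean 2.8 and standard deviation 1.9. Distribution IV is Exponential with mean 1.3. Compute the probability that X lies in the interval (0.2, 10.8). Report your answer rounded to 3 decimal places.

Conditional on each component, P(0.2 < X < 10.8): I: 0.684438; II: 0.27027; III: 0.914397; IV: 0.857157.
By total probability, P(0.2 < X < 10.8) = 0.18·0.684438 + 0.34·0.27027 + 0.23·0.914397 + 0.25·0.857157 = 0.639691.

0.640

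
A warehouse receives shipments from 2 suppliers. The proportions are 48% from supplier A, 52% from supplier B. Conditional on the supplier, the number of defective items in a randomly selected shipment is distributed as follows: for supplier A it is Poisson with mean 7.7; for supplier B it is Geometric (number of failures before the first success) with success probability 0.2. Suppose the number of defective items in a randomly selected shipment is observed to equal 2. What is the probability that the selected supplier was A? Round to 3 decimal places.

0.088

Likelihoods P(X=2 | ·): A: 0.0134241; B: 0.128.
Posterior ∝ prior × likelihood. Numerator for A: 0.48·0.0134241 = 0.00644355.
Normalizing constant: 0.48·0.0134241 + 0.52·0.128 = 0.0730035.
P(A | observation) = 0.00644355 / 0.0730035 = 0.0882635.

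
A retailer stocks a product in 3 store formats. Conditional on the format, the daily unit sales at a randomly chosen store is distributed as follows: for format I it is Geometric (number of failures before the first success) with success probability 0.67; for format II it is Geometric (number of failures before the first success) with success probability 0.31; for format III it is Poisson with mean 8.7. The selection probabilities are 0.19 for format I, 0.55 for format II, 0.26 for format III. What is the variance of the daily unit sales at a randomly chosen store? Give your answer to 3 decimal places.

Per component, I: μ=0.492537, E[X²]=0.977723; II: μ=2.22581, E[X²]=12.1342; III: μ=8.7, E[X²]=84.39.
E[X] = 0.19·0.492537 + 0.55·2.22581 + 0.26·8.7 = 3.57978.
E[X²] = 0.19·0.977723 + 0.55·12.1342 + 0.26·84.39 = 28.801.
Var(X) = E[X²] − (E[X])² = 28.801 − 12.8148 = 15.9862.

15.986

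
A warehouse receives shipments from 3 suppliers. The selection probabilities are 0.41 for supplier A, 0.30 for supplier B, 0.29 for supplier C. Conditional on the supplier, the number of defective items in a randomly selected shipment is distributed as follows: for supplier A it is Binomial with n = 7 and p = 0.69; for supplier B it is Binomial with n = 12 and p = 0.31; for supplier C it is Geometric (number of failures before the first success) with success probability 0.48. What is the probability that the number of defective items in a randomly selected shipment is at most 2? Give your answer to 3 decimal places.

Conditional on each supplier, P(X ≤ 2): A: 0.0331855; B: 0.229588; C: 0.859392.
By total probability, P(X ≤ 2) = 0.41·0.0331855 + 0.3·0.229588 + 0.29·0.859392 = 0.331706.

0.332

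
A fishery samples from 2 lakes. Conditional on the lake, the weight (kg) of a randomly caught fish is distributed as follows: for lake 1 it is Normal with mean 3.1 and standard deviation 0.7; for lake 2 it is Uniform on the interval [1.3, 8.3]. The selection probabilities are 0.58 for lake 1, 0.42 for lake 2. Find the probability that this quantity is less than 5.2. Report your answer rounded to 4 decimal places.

Conditional on each lake, P(X < 5.2): 1: 0.99865; 2: 0.557143.
By total probability, P(X < 5.2) = 0.58·0.99865 + 0.42·0.557143 = 0.813217.

0.8132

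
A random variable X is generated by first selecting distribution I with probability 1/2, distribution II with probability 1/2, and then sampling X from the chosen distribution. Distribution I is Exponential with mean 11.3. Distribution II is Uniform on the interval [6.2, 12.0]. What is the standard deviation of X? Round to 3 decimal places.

8.152

Per component, I: μ=11.3, E[X²]=255.38; II: μ=9.1, E[X²]=85.6133.
E[X] = 0.5·11.3 + 0.5·9.1 = 10.2.
E[X²] = 0.5·255.38 + 0.5·85.6133 = 170.497.
Var(X) = E[X²] − (E[X])² = 170.497 − 104.04 = 66.4567.
SD(X) = √66.4567 = 8.1521.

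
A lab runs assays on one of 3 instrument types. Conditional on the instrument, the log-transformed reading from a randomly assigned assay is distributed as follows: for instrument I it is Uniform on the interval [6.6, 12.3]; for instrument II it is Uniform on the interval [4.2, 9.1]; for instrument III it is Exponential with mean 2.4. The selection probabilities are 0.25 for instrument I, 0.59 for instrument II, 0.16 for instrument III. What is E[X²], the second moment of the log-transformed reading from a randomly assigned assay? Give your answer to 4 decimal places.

For each component E[X²] = Var + (mean)², giving I: 92.01; II: 46.2233; III: 11.52.
Overall E[X²] = 0.25·92.01 + 0.59·46.2233 + 0.16·11.52 = 52.1175.

52.1175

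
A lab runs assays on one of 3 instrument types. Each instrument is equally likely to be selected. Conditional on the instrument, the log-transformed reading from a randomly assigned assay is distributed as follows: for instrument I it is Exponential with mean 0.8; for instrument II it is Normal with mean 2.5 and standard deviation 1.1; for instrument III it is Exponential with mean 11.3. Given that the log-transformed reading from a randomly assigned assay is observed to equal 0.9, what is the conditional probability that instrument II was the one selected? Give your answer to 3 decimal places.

0.205

Likelihoods f(0.9 | ·): I: 0.405816; II: 0.125921; III: 0.0817206.
Posterior ∝ prior × likelihood. Numerator for II: 0.333333·0.125921 = 0.0419737.
Normalizing constant: 0.333333·0.405816 + 0.333333·0.125921 + 0.333333·0.0817206 = 0.204486.
P(II | observation) = 0.0419737 / 0.204486 = 0.205265.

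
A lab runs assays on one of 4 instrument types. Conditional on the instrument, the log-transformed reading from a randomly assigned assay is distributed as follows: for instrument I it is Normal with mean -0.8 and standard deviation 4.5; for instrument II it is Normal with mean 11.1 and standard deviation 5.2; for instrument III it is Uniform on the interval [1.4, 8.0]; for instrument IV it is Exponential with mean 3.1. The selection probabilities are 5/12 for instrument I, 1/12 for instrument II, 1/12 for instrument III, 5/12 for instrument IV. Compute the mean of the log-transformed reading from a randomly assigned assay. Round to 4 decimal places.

2.2750

Component means — I: -0.8; II: 11.1; III: 4.7; IV: 3.1.
E[X] = 0.416667·-0.8 + 0.0833333·11.1 + 0.0833333·4.7 + 0.416667·3.1 = 2.275.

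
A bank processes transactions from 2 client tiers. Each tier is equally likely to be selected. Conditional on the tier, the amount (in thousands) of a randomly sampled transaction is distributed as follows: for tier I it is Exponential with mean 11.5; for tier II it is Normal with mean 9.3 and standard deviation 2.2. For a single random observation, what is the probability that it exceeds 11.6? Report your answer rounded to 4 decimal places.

Conditional on each tier, P(X > 11.6): I: 0.364694; II: 0.147906.
By total probability, P(X > 11.6) = 0.5·0.364694 + 0.5·0.147906 = 0.2563.

0.2563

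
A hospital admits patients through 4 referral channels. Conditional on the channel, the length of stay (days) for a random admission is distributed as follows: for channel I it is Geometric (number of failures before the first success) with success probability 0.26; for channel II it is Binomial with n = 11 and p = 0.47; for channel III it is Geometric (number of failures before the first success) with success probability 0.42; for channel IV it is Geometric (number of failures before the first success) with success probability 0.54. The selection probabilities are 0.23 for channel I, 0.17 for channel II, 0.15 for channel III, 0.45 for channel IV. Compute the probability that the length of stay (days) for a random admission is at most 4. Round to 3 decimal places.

Conditional on each channel, P(X ≤ 4): I: 0.778099; II: 0.345878; III: 0.934364; IV: 0.979404.
By total probability, P(X ≤ 4) = 0.23·0.778099 + 0.17·0.345878 + 0.15·0.934364 + 0.45·0.979404 = 0.818648.

0.819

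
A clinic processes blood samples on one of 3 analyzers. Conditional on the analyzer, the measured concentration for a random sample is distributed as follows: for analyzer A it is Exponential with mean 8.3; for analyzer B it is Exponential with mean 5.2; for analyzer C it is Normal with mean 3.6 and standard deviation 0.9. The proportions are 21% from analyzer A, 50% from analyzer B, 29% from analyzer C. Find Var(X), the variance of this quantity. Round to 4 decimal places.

Per component, A: μ=8.3, E[X²]=137.78; B: μ=5.2, E[X²]=54.08; C: μ=3.6, E[X²]=13.77.
E[X] = 0.21·8.3 + 0.5·5.2 + 0.29·3.6 = 5.387.
E[X²] = 0.21·137.78 + 0.5·54.08 + 0.29·13.77 = 59.9671.
Var(X) = E[X²] − (E[X])² = 59.9671 − 29.0198 = 30.9473.

30.9473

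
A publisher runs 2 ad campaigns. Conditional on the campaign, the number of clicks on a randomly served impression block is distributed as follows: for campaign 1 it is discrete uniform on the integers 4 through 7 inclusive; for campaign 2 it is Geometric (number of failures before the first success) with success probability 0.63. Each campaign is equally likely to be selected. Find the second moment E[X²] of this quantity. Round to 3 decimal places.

For each component E[X²] = Var + (mean)², giving 1: 31.5; 2: 1.27715.
Overall E[X²] = 0.5·31.5 + 0.5·1.27715 = 16.3886.

16.389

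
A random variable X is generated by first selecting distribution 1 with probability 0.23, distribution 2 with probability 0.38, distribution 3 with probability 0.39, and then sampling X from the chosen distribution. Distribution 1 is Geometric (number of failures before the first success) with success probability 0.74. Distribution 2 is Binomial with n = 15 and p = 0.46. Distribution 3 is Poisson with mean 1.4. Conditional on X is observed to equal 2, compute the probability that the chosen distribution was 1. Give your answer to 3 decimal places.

Likelihoods P(X=2 | ·): 1: 0.050024; 2: 0.00737605; 3: 0.241665.
Posterior ∝ prior × likelihood. Numerator for 1: 0.23·0.050024 = 0.0115055.
Normalizing constant: 0.23·0.050024 + 0.38·0.00737605 + 0.39·0.241665 = 0.108558.
P(1 | observation) = 0.0115055 / 0.108558 = 0.105985.

0.106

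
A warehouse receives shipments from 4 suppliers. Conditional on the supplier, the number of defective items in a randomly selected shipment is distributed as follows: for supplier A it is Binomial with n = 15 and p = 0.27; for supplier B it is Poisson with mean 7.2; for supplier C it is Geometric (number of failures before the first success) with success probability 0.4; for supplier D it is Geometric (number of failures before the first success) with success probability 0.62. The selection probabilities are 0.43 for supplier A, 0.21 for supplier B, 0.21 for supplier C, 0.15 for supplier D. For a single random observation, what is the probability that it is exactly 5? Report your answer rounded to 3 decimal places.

Conditional on each supplier, P(X = 5): A: 0.185184; B: 0.120382; C: 0.031104; D: 0.00491258.
By total probability, P(X = 5) = 0.43·0.185184 + 0.21·0.120382 + 0.21·0.031104 + 0.15·0.00491258 = 0.112178.

0.112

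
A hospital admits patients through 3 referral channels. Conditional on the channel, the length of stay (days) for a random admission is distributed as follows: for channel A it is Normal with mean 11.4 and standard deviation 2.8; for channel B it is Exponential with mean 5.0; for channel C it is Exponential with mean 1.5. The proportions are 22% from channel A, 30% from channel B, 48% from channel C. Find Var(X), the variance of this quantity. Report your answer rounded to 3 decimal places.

25.122

Per component, A: μ=11.4, E[X²]=137.8; B: μ=5, E[X²]=50; C: μ=1.5, E[X²]=4.5.
E[X] = 0.22·11.4 + 0.3·5 + 0.48·1.5 = 4.728.
E[X²] = 0.22·137.8 + 0.3·50 + 0.48·4.5 = 47.476.
Var(X) = E[X²] − (E[X])² = 47.476 − 22.354 = 25.122.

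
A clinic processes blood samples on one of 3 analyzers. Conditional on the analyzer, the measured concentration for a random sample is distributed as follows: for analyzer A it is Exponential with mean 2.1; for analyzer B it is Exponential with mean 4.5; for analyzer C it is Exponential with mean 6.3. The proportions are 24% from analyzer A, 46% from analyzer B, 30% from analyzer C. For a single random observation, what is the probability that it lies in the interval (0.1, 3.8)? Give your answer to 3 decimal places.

Conditional on each analyzer, P(0.1 < X < 3.8): A: 0.789765; B: 0.548227; C: 0.43718.
By total probability, P(0.1 < X < 3.8) = 0.24·0.789765 + 0.46·0.548227 + 0.3·0.43718 = 0.572882.

0.573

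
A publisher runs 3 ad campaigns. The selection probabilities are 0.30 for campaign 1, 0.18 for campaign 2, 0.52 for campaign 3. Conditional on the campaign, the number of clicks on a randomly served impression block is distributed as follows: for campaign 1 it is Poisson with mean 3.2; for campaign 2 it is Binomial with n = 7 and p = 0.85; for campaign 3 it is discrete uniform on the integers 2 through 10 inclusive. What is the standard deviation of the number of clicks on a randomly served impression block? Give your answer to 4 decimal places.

Per component, 1: μ=3.2, E[X²]=13.44; 2: μ=5.95, E[X²]=36.295; 3: μ=6, E[X²]=42.6667.
E[X] = 0.3·3.2 + 0.18·5.95 + 0.52·6 = 5.151.
E[X²] = 0.3·13.44 + 0.18·36.295 + 0.52·42.6667 = 32.7518.
Var(X) = E[X²] − (E[X])² = 32.7518 − 26.5328 = 6.21897.
SD(X) = √6.21897 = 2.49379.

2.4938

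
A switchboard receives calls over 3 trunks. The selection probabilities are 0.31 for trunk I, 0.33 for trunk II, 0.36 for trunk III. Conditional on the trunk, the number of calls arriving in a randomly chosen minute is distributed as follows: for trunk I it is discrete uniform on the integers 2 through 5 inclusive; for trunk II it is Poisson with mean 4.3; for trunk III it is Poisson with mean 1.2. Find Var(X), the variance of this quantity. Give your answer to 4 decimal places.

Per component, I: μ=3.5, E[X²]=13.5; II: μ=4.3, E[X²]=22.79; III: μ=1.2, E[X²]=2.64.
E[X] = 0.31·3.5 + 0.33·4.3 + 0.36·1.2 = 2.936.
E[X²] = 0.31·13.5 + 0.33·22.79 + 0.36·2.64 = 12.6561.
Var(X) = E[X²] − (E[X])² = 12.6561 − 8.6201 = 4.036.

4.0360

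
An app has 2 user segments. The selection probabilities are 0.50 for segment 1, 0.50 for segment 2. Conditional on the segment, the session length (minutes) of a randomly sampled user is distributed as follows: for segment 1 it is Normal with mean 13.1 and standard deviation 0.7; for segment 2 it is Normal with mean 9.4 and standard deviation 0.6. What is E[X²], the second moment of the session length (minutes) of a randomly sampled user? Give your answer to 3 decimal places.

For each component E[X²] = Var + (mean)², giving 1: 172.1; 2: 88.72.
Overall E[X²] = 0.5·172.1 + 0.5·88.72 = 130.41.

130.410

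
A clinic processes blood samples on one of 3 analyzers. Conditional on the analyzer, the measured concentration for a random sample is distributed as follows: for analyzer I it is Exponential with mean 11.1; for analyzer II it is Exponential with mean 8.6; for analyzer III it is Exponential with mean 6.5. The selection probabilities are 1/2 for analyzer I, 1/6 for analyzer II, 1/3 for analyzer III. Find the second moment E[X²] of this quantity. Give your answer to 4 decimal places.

176.0300

For each component E[X²] = Var + (mean)², giving I: 246.42; II: 147.92; III: 84.5.
Overall E[X²] = 0.5·246.42 + 0.166667·147.92 + 0.333333·84.5 = 176.03.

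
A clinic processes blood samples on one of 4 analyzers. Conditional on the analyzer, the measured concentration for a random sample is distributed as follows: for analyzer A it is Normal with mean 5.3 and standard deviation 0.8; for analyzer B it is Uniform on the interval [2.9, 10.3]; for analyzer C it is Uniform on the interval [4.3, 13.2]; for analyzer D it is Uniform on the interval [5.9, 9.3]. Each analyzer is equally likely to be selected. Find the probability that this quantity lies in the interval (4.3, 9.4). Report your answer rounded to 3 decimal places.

Conditional on each analyzer, P(4.3 < X < 9.4): A: 0.89435; B: 0.689189; C: 0.573034; D: 1.
By total probability, P(4.3 < X < 9.4) = 0.25·0.89435 + 0.25·0.689189 + 0.25·0.573034 + 0.25·1 = 0.789143.

0.789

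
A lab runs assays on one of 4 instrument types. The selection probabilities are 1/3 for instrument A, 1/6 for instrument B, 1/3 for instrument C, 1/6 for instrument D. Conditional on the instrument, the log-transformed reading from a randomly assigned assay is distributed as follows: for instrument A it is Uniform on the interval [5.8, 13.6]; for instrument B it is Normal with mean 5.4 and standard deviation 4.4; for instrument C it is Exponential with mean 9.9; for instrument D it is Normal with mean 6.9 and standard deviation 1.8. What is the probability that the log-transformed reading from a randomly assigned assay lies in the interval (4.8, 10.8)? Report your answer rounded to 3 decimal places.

0.525

Conditional on each instrument, P(4.8 < X < 10.8): A: 0.641026; B: 0.444373; C: 0.27988; D: 0.863197.
By total probability, P(4.8 < X < 10.8) = 0.333333·0.641026 + 0.166667·0.444373 + 0.333333·0.27988 + 0.166667·0.863197 = 0.524897.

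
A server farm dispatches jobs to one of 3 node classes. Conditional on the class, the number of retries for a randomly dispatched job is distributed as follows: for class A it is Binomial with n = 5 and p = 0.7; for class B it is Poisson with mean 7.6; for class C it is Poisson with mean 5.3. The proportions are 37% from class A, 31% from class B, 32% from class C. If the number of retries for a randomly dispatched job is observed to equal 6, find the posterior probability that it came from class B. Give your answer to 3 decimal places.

Likelihoods P(X=6 | ·): A: 0; B: 0.13394; C: 0.15366.
Posterior ∝ prior × likelihood. Numerator for B: 0.31·0.13394 = 0.0415215.
Normalizing constant: 0.37·0 + 0.31·0.13394 + 0.32·0.15366 = 0.0906928.
P(B | observation) = 0.0415215 / 0.0906928 = 0.457825.

0.458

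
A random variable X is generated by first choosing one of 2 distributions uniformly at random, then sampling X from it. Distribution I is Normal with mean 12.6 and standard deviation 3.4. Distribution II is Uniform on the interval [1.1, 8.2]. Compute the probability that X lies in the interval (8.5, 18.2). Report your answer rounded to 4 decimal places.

0.4181

Conditional on each component, P(8.5 < X < 18.2): I: 0.836296; II: 0.
By total probability, P(8.5 < X < 18.2) = 0.5·0.836296 + 0.5·0 = 0.418148.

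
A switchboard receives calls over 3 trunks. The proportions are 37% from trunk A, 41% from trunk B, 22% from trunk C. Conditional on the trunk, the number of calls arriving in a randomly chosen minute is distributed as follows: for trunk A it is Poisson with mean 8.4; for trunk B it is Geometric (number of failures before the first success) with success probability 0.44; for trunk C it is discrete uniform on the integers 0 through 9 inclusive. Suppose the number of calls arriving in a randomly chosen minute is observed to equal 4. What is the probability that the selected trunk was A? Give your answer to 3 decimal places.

Likelihoods P(X=4 | ·): A: 0.0466479; B: 0.0432718; C: 0.1.
Posterior ∝ prior × likelihood. Numerator for A: 0.37·0.0466479 = 0.0172597.
Normalizing constant: 0.37·0.0466479 + 0.41·0.0432718 + 0.22·0.1 = 0.0570012.
P(A | observation) = 0.0172597 / 0.0570012 = 0.302796.

0.303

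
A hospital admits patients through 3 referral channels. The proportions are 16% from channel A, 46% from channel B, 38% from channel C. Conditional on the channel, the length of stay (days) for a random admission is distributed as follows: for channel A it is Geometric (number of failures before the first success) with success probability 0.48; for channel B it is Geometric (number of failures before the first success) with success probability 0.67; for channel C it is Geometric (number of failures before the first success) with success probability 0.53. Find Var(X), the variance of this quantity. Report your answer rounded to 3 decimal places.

1.390

Per component, A: μ=1.08333, E[X²]=3.43056; B: μ=0.492537, E[X²]=0.977723; C: μ=0.886792, E[X²]=2.45959.
E[X] = 0.16·1.08333 + 0.46·0.492537 + 0.38·0.886792 = 0.736882.
E[X²] = 0.16·3.43056 + 0.46·0.977723 + 0.38·2.45959 = 1.93329.
Var(X) = E[X²] − (E[X])² = 1.93329 − 0.542995 = 1.39029.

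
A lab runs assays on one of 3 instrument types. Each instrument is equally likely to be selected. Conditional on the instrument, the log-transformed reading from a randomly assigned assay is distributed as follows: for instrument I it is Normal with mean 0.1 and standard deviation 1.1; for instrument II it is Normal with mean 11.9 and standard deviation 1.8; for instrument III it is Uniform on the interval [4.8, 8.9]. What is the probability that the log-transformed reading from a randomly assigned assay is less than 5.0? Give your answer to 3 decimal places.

Conditional on each instrument, P(X < 5.0): I: 0.999996; II: 6.32092e-05; III: 0.0487805.
By total probability, P(X < 5.0) = 0.333333·0.999996 + 0.333333·6.32092e-05 + 0.333333·0.0487805 = 0.349613.

0.350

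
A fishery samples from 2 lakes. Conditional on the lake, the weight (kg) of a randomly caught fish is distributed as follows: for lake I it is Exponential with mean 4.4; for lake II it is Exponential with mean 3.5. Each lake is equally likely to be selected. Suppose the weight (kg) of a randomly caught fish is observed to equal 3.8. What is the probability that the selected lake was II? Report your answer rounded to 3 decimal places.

0.502

Likelihoods f(3.8 | ·): I: 0.0958241; II: 0.0964744.
Posterior ∝ prior × likelihood. Numerator for II: 0.5·0.0964744 = 0.0482372.
Normalizing constant: 0.5·0.0958241 + 0.5·0.0964744 = 0.0961493.
P(II | observation) = 0.0482372 / 0.0961493 = 0.501691.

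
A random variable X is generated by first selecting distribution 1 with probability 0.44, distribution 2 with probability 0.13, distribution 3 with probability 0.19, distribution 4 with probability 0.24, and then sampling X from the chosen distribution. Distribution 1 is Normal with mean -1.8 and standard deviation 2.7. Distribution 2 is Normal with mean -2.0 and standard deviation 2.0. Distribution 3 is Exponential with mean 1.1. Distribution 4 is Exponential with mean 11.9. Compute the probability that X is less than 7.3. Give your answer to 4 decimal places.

Conditional on each component, P(X < 7.3): 1: 0.999625; 2: 0.999998; 3: 0.998688; 4: 0.458518.
By total probability, P(X < 7.3) = 0.44·0.999625 + 0.13·0.999998 + 0.19·0.998688 + 0.24·0.458518 = 0.86963.

0.8696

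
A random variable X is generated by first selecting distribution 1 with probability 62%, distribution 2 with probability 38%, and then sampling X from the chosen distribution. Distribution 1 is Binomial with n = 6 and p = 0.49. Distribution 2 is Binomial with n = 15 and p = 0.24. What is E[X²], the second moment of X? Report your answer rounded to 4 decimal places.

For each component E[X²] = Var + (mean)², giving 1: 10.143; 2: 15.696.
Overall E[X²] = 0.62·10.143 + 0.38·15.696 = 12.2531.

12.2531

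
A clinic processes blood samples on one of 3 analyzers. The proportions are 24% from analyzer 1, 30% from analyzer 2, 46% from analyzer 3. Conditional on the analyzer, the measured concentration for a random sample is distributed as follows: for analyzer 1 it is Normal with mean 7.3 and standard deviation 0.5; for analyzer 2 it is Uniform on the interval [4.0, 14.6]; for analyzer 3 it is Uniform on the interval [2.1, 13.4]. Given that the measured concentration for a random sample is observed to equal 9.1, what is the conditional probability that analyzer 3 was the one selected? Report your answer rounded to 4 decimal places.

Likelihoods f(9.1 | ·): 1: 0.0012238; 2: 0.0943396; 3: 0.0884956.
Posterior ∝ prior × likelihood. Numerator for 3: 0.46·0.0884956 = 0.040708.
Normalizing constant: 0.24·0.0012238 + 0.3·0.0943396 + 0.46·0.0884956 = 0.0693036.
P(3 | observation) = 0.040708 / 0.0693036 = 0.587386.

0.5874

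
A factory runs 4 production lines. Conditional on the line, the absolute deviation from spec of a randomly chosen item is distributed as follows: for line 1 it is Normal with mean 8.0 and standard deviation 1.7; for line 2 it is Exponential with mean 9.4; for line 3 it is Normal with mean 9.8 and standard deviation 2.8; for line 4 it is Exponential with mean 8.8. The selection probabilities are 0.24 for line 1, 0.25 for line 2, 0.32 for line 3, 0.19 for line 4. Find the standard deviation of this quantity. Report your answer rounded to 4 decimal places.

6.3634

Per component, 1: μ=8, E[X²]=66.89; 2: μ=9.4, E[X²]=176.72; 3: μ=9.8, E[X²]=103.88; 4: μ=8.8, E[X²]=154.88.
E[X] = 0.24·8 + 0.25·9.4 + 0.32·9.8 + 0.19·8.8 = 9.078.
E[X²] = 0.24·66.89 + 0.25·176.72 + 0.32·103.88 + 0.19·154.88 = 122.902.
Var(X) = E[X²] − (E[X])² = 122.902 − 82.4101 = 40.4923.
SD(X) = √40.4923 = 6.36336.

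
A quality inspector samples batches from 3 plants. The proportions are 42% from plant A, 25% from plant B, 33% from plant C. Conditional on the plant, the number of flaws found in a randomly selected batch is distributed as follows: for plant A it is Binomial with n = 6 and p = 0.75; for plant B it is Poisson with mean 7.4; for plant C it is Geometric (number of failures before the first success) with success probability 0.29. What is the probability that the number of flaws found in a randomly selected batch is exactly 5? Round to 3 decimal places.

0.195

Conditional on each plant, P(X = 5): A: 0.355957; B: 0.113031; C: 0.0523227.
By total probability, P(X = 5) = 0.42·0.355957 + 0.25·0.113031 + 0.33·0.0523227 = 0.195026.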